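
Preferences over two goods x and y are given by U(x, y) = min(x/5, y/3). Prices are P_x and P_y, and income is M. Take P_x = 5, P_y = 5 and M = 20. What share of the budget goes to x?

share on x = 0.625

Here 5·5 + 3·5 = 40, giving x* = 2.5 and y* = 1.5.
Expenditure on x: 5·2.5 = 12.5; share = 0.625.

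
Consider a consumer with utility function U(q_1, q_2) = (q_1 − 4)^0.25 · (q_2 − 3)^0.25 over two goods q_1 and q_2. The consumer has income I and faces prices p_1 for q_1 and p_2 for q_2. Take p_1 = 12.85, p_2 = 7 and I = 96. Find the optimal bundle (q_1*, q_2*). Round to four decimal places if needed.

MRS = (q_2−3)/(q_1−4). Tangency with p_1/p_2 gives q_2−3 = (p_1/p_2)·(q_1−4).
After buying the subsistence bundle (4, 3), a share 0.5 of the remaining income goes to q_1: q_1* = 4 + 0.5·(I − 4p_1 − 3p_2)/p_1.
Discretionary income = 96 − 4·12.85 − 3·7 = 23.6; q_1* = 4 + 0.5·23.6/12.85 = 4.9183; q_2* = 3 + 0.5·23.6/7 = 4.6857.

q_1* = 4.9183, q_2* = 4.6857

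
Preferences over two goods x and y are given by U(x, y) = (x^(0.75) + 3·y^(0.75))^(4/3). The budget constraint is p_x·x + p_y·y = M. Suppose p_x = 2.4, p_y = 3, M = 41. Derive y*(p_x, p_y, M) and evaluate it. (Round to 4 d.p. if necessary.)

MU_x ∝ x^(-0.25), MU_y ∝ 3·y^(-0.25), so MRS = (1/3)·(y/x)^(0.25) = p_x/p_y.
Solve for the ratio: y/x = [3·p_x/p_y]^(4).
With the ratio pinned down, the budget gives x* = M/(p_x + p_y·(y/x)) and y* = (y/x)·x*.
Numerically y/x = 33.1776, so x* = 41/(2.4 + 3·33.1776) = 0.4022 and y* = 33.1776·0.4022 = 13.3449.

y* = 13.3449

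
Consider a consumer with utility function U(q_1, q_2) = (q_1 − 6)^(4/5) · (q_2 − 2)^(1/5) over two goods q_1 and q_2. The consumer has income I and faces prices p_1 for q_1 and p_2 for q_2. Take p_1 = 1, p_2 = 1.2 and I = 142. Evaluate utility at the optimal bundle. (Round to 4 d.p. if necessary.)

V = 78.0995

Discretionary income = 142 − 6·1 − 2·1.2 = 133.6; q_1* = 6 + 0.8·133.6/1 = 112.88; q_2* = 2 + 0.2·133.6/1.2 = 24.2667.
Utility at the optimum: U(112.88, 24.2667) = 78.0995.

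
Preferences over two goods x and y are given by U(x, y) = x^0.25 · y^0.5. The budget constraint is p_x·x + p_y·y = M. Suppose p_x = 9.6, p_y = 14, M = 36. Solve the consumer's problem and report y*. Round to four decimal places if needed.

MU_x/MU_y = (0.25·y)/(0.5·x); tangency sets this equal to p_x/p_y.
Rearranging, p_y·y = 2·p_x·x. Substituting into the budget gives p_x·x·(1 + 2) = M.
Demand: x*(p_x,p_y,M) = 1/3·M/p_x and y* = 2/3·M/p_y.
At p_x=9.6, p_y=14, M=36: y* = 2/3·36/14 = 1.7143.

y* = 1.7143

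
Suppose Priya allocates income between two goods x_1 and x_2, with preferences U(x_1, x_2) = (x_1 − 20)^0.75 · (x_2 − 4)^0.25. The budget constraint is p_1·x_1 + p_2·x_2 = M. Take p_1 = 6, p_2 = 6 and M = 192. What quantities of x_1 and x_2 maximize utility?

This is Cobb-Douglas in (x_1−20, x_2−4): tangency gives 0.75·p_2·(x_2−4) = 0.25·p_1·(x_1−20).
Substituting into the budget: x_1* = 20 + 0.75·(M − 20·p_1 − 4·p_2)/p_1, and x_2* = 4 + 0.25·(…)/p_2.
Discretionary income = 192 − 20·6 − 4·6 = 48; x_1* = 20 + 0.75·48/6 = 26; x_2* = 4 + 0.25·48/6 = 6.

x_1* = 26, x_2* = 6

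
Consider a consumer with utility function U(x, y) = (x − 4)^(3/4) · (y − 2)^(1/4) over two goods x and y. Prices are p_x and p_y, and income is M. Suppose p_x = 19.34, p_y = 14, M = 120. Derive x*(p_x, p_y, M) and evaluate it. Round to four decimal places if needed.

MRS = 3·(y−2)/(x−4). Tangency with p_x/p_y gives y−2 = (1/3)·(p_x/p_y)·(x−4).
After buying the subsistence bundle (4, 2), a share 0.75 of the remaining income goes to x: x* = 4 + 0.75·(M − 4p_x − 2p_y)/p_x.
Discretionary income = 120 − 4·19.34 − 2·14 = 14.64; x* = 4 + 0.75·14.64/19.34 = 4.5677.

x* = 4.5677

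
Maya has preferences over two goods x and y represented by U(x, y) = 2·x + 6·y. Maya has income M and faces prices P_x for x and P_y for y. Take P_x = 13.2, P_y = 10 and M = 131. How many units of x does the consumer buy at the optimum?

Numerically: x* = 0, y* = 13.1.

x* = 0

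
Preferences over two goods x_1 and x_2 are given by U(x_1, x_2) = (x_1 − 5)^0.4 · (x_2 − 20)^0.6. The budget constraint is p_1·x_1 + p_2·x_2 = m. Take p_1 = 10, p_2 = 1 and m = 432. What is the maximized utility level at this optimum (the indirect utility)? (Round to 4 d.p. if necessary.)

MRS = (2/3)·(x_2−20)/(x_1−5). Tangency with p_1/p_2 gives x_2−20 = (3/2)·(p_1/p_2)·(x_1−5).
Substituting into the budget: x_1* = 5 + 0.4·(m − 5·p_1 − 20·p_2)/p_1, and x_2* = 20 + 0.6·(…)/p_2.
Discretionary income = 432 − 5·10 − 20·1 = 362; x_1* = 5 + 0.4·362/10 = 19.48; x_2* = 20 + 0.6·362/1 = 237.2.
Utility at the optimum: U(19.48, 237.2) = 73.523.

V = 73.523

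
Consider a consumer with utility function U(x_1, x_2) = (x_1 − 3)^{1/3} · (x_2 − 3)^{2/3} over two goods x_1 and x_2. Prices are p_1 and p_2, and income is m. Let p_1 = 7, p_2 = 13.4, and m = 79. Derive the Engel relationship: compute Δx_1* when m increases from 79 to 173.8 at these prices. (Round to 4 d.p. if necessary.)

Δx_1* = 4.5143

Let x_1' = x_1−3, x_2' = x_2−3. MRS = (1/2)·x_2'/x_1' = p_1/p_2.
After buying the subsistence bundle (3, 3), a share 1/3 of the remaining income goes to x_1: x_1* = 3 + 1/3·(m − 3p_1 − 3p_2)/p_1.
Discretionary income = 79 − 3·7 − 3·13.4 = 17.8; x_1* = 3 + 1/3·17.8/7 = 3.8476.
At m' = 173.8: x_1* = 8.3619. Change: 8.3619 − 3.8476 = 4.5143.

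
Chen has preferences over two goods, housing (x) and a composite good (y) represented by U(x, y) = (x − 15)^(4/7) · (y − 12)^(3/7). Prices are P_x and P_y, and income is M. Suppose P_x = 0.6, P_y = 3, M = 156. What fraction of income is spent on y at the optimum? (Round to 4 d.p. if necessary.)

Substituting into the budget: x* = 15 + 4/7·(M − 15·P_x − 12·P_y)/P_x, and y* = 12 + 3/7·(…)/P_y.
Discretionary income = 156 − 15·0.6 − 12·3 = 111; x* = 15 + 4/7·111/0.6 = 120.7143; y* = 12 + 3/7·111/3 = 27.8571.
Expenditure on y: 3·27.8571 = 83.5714; share = 0.5357.

share on y = 0.5357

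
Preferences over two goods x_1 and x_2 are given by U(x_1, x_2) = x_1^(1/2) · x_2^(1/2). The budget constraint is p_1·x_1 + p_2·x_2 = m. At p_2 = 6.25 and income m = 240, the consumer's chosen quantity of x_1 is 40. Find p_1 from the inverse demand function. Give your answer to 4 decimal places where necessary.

Tangency: MRS = x_2/x_1 = p_1/p_2.
Rearranging, p_2·x_2 = p_1·x_1. Substituting into the budget gives p_1·x_1·(1 + 1) = m.
Demand: x_1*(p_1,p_2,m) = 0.5·m/p_1 and x_2* = 0.5·m/p_2.
Set x_1* = 40 in the demand function and solve for p_1: p_1 = 3.

p_1 = 3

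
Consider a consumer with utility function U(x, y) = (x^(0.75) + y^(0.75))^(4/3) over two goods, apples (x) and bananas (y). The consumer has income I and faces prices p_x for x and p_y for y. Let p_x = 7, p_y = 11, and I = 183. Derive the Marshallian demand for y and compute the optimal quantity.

Substitute y = (y/x)·x into the budget: x* = I/(p_x + p_y·(y/x)).
Numerically y/x = 0.163992, so x* = 183/(7 + 11·0.163992) = 20.7862 and y* = 0.163992·20.7862 = 3.4088.

y* = 3.4088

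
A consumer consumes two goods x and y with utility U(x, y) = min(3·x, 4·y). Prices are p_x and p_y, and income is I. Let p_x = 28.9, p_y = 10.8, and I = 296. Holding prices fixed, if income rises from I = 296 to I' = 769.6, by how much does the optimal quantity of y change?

Leontief preferences: the optimum is at the kink where x/4 = y/3, i.e. y = (3/4)·x.
Budget: p_x·x + p_y·(3/4)·x = I, so (4·p_x + 3·p_y)·x = 4·I.
Demand: x*(p_x,p_y,I) = 4·I/(4·p_x + 3·p_y), y* = 3·I/(4·p_x + 3·p_y).
Here 4·28.9 + 3·10.8 = 148, giving y* = 6.
At I' = 769.6: y* = 15.6. Change: 15.6 − 6 = 9.6.

Δy* = 9.6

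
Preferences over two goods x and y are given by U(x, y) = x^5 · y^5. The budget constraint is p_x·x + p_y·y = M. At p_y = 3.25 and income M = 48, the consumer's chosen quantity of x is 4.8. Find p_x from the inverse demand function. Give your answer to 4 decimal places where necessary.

MU_x/MU_y = (5·y)/(5·x); tangency sets this equal to p_x/p_y.
Rearranging, p_y·y = p_x·x. Substituting into the budget gives p_x·x·(1 + 1) = M.
Demand: x*(p_x,p_y,M) = 0.5·M/p_x and y* = 0.5·M/p_y.
Set x* = 4.8 in the demand function and solve for p_x: p_x = 5.

p_x = 5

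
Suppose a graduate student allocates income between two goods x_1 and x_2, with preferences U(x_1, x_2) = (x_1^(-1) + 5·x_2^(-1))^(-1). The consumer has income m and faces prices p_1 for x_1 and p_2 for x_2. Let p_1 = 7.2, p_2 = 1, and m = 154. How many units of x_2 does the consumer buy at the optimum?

x_2* = 70

From the CES first-order condition, (1/5)·(x_2/x_1)^(2) = p_1/p_2.
Hence x_2/x_1 = (5·p_1/p_2)^(1/(2)), i.e. raised to the 0.5 power.
With the ratio pinned down, the budget gives x_1* = m/(p_1 + p_2·(x_2/x_1)) and x_2* = (x_2/x_1)·x_1*.
Numerically x_2/x_1 = 6, so x_1* = 154/(7.2 + 1·6) = 11.6667 and x_2* = 6·11.6667 = 70.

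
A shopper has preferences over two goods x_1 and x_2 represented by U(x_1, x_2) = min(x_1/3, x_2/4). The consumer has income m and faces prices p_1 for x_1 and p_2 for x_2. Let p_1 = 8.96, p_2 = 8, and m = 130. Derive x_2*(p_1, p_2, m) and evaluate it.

x_2* = 8.8315

With perfect complements, no substitution: consume in ratio x_1:x_2 = 3:4.
Budget: p_1·x_1 + p_2·(4/3)·x_1 = m, so (3·p_1 + 4·p_2)·x_1 = 3·m.
Demand: x_1*(p_1,p_2,m) = 3·m/(3·p_1 + 4·p_2), x_2* = 4·m/(3·p_1 + 4·p_2).
Here 3·8.96 + 4·8 = 58.88, giving x_2* = 8.8315.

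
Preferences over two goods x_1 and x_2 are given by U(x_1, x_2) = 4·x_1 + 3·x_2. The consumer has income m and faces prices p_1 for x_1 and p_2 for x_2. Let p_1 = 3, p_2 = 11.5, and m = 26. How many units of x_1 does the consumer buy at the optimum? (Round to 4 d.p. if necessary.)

x_1 gives more utility per dollar, so spend all income on x_1: x_1* = m/p_1, x_2* = 0.
Numerically: x_1* = 8.6667, x_2* = 0.

x_1* = 8.6667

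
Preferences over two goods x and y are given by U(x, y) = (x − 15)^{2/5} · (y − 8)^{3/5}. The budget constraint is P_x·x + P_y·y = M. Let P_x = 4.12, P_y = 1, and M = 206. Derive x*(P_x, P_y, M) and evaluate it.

x* = 28.2233

MRS = (2/3)·(y−8)/(x−15). Tangency with P_x/P_y gives y−8 = (3/2)·(P_x/P_y)·(x−15).
Substituting into the budget: x* = 15 + 0.4·(M − 15·P_x − 8·P_y)/P_x, and y* = 8 + 0.6·(…)/P_y.
Discretionary income = 206 − 15·4.12 − 8·1 = 136.2; x* = 15 + 0.4·136.2/4.12 = 28.2233.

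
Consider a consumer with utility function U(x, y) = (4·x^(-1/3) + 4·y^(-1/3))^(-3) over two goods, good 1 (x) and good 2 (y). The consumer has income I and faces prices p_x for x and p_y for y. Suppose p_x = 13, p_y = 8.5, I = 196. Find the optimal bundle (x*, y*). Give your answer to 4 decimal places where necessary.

x* = 7.9385, y* = 10.9177

From the CES first-order condition, (y/x)^(4/3) = p_x/p_y.
Hence y/x = (p_x/p_y)^(1/(4/3)), i.e. raised to the 0.75 power.
With the ratio pinned down, the budget gives x* = I/(p_x + p_y·(y/x)) and y* = (y/x)·x*.
Numerically y/x = 1.375287, so x* = 196/(13 + 8.5·1.375287) = 7.9385 and y* = 1.375287·7.9385 = 10.9177.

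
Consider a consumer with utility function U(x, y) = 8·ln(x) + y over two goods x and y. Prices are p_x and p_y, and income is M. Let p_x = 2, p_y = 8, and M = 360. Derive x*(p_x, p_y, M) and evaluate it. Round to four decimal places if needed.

So x*(p_x,p_y) = 8·p_y/p_x, independent of income; and y* = (M − 8·p_y)/p_y.
At the given prices: x* = 8·8/2 = 32.

x* = 32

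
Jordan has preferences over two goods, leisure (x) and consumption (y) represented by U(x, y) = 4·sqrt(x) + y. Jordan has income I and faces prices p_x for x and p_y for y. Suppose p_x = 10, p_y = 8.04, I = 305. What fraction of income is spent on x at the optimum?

MU_x = 2/√x, MU_y = 1. Tangency: 2/√x = p_x/p_y.
Solve: √x = 2·p_y/p_x, so x*(p_x,p_y) = (2·p_y/p_x)², and y* = (I − p_x·x*)/p_y.
Plugging in: x* = (2·8.04/10)² = 2.5857, y* = 34.7193.
Expenditure on x: 10·2.5857 = 25.8566; share = 0.0848.

share on x = 0.0848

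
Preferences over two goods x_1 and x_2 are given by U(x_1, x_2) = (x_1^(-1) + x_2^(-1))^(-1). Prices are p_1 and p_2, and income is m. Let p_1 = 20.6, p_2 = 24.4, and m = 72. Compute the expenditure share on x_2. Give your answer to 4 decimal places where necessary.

share on x_2 = 0.5211

With the ratio pinned down, the budget gives x_1* = m/(p_1 + p_2·(x_2/x_1)) and x_2* = (x_2/x_1)·x_1*.
Numerically x_2/x_1 = 0.918837, so x_1* = 72/(20.6 + 24.4·0.918837) = 1.6737 and x_2* = 0.918837·1.6737 = 1.5378.
Expenditure on x_2: 24.4·1.5378 = 37.5227; share = 0.5211.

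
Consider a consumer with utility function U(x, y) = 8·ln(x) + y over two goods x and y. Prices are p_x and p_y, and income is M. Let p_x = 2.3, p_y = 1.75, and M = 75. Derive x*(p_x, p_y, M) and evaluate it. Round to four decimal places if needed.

x* = 6.087

Set MRS = p_x/p_y: (8/x)/1 = p_x/p_y.
So x*(p_x,p_y) = 8·p_y/p_x, independent of income; and y* = (M − 8·p_y)/p_y.
At the given prices: x* = 8·1.75/2.3 = 6.087.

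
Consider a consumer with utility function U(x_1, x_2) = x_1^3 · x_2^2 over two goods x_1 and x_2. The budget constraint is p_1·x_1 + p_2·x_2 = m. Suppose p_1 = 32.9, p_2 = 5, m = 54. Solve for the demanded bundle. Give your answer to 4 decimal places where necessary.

x_1* = 0.9848, x_2* = 4.32

Tangency: MRS = (3/2)·x_2/x_1 = p_1/p_2.
Rearranging, p_2·x_2 = (2/3)·p_1·x_1. Substituting into the budget gives p_1·x_1·(1 + (2/3)) = m.
Demand: x_1*(p_1,p_2,m) = 0.6·m/p_1 and x_2* = 0.4·m/p_2.
At p_1=32.9, p_2=5, m=54: x_1* = 0.6·54/32.9 = 0.9848, x_2* = 4.32.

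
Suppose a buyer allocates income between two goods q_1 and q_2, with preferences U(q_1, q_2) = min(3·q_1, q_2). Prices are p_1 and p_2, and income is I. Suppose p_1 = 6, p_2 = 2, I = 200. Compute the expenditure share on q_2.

Here 6 + 3·2 = 12, giving q_1* = 16.6667 and q_2* = 50.
Expenditure on q_2: 2·50 = 100; share = 0.5.

share on q_2 = 0.5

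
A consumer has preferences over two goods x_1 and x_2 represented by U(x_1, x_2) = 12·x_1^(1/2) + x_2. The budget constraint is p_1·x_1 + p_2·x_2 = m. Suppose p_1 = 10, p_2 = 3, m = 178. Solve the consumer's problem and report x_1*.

x_1* = 3.24

Set MRS = p_1/p_2: 6·x_1^(−1/2) = p_1/p_2.
Thus x_1* = (6·p_2/p_1)² — independent of m — with the rest of income spent on x_2.
Plugging in: x_1* = (6·3/10)² = 3.24.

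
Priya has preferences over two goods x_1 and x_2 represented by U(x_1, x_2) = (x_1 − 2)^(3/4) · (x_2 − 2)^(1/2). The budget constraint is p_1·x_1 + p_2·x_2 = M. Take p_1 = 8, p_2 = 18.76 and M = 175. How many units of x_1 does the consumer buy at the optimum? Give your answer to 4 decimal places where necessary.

Let x_1' = x_1−2, x_2' = x_2−2. MRS = (3/2)·x_2'/x_1' = p_1/p_2.
After buying the subsistence bundle (2, 2), a share 0.6 of the remaining income goes to x_1: x_1* = 2 + 0.6·(M − 2p_1 − 2p_2)/p_1.
Discretionary income = 175 − 2·8 − 2·18.76 = 121.48; x_1* = 2 + 0.6·121.48/8 = 11.111.

x_1* = 11.111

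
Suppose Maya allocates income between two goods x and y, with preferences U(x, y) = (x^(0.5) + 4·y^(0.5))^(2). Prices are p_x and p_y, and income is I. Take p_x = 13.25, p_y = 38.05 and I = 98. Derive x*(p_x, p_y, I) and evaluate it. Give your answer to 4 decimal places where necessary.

MU_x ∝ x^(-0.5), MU_y ∝ 4·y^(-0.5), so MRS = (1/4)·(y/x)^(0.5) = p_x/p_y.
Hence y/x = (4·p_x/p_y)^(1/(0.5)), i.e. raised to the 2 power.
With the ratio pinned down, the budget gives x* = I/(p_x + p_y·(y/x)) and y* = (y/x)·x*.
Numerically y/x = 1.940182, so x* = 98/(13.25 + 38.05·1.940182) = 1.1255.

x* = 1.1255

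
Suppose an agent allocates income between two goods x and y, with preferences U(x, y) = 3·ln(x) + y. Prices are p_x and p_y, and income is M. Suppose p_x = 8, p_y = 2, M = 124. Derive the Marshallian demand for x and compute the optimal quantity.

x* = 0.75

MU_x = 3/x, MU_y = 1. Tangency: 3/x = p_x/p_y.
So x*(p_x,p_y) = 3·p_y/p_x, independent of income; and y* = (M − 3·p_y)/p_y.
At the given prices: x* = 3·2/8 = 0.75.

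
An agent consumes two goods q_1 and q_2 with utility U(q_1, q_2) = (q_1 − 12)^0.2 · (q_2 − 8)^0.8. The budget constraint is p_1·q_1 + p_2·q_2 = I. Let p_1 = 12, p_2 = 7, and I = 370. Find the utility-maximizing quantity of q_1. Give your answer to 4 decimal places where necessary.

Substituting into the budget: q_1* = 12 + 0.2·(I − 12·p_1 − 8·p_2)/p_1, and q_2* = 8 + 0.8·(…)/p_2.
Discretionary income = 370 − 12·12 − 8·7 = 170; q_1* = 12 + 0.2·170/12 = 14.8333.

q_1* = 14.8333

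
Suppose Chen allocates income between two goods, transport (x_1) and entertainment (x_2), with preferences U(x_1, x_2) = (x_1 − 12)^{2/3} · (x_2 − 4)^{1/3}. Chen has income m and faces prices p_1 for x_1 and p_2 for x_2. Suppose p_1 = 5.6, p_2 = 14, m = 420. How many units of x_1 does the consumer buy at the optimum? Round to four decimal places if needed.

x_1* = 47.3333

This is Cobb-Douglas in (x_1−12, x_2−4): tangency gives 2/3·p_2·(x_2−4) = 1/3·p_1·(x_1−12).
After buying the subsistence bundle (12, 4), a share 2/3 of the remaining income goes to x_1: x_1* = 12 + 2/3·(m − 12p_1 − 4p_2)/p_1.
Discretionary income = 420 − 12·5.6 − 4·14 = 296.8; x_1* = 12 + 2/3·296.8/5.6 = 47.3333.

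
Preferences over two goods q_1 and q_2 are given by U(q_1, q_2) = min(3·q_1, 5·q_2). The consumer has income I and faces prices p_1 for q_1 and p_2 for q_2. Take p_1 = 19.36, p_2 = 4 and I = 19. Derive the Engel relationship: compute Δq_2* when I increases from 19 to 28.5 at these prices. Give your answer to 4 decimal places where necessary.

Demand: q_1*(p_1,p_2,I) = 5·I/(5·p_1 + 3·p_2), q_2* = 3·I/(5·p_1 + 3·p_2).
Here 5·19.36 + 3·4 = 108.8, giving q_2* = 0.5239.
At I' = 28.5: q_2* = 0.7858. Change: 0.7858 − 0.5239 = 0.2619.

Δq_2* = 0.2619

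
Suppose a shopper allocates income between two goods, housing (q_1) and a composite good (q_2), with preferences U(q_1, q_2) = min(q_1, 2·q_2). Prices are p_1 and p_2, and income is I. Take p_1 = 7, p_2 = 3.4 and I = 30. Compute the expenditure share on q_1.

share on q_1 = 0.8046

With perfect complements, no substitution: consume in ratio q_1:q_2 = 2:1.
Budget: p_1·q_1 + p_2·(1/2)·q_1 = I, so (2·p_1 + p_2)·q_1 = 2·I.
Demand: q_1*(p_1,p_2,I) = 2·I/(2·p_1 + p_2), q_2* = I/(2·p_1 + p_2).
Here 2·7 + 3.4 = 17.4, giving q_1* = 3.4483 and q_2* = 1.7241.
Expenditure on q_1: 7·3.4483 = 24.1379; share = 0.8046.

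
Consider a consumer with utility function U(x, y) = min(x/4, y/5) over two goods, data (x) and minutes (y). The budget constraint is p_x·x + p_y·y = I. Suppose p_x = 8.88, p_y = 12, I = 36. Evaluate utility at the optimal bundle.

V = 0.3769

Leontief preferences: the optimum is at the kink where x/4 = y/5, i.e. y = (5/4)·x.
Budget: p_x·x + p_y·(5/4)·x = I, so (4·p_x + 5·p_y)·x = 4·I.
Demand: x*(p_x,p_y,I) = 4·I/(4·p_x + 5·p_y), y* = 5·I/(4·p_x + 5·p_y).
Here 4·8.88 + 5·12 = 95.52, giving x* = 1.5075 and y* = 1.8844.
Utility at the optimum: U(1.5075, 1.8844) = 0.3769.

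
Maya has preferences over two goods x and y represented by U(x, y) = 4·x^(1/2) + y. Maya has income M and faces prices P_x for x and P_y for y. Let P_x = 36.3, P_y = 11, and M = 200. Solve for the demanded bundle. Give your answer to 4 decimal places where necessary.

x* = 0.3673, y* = 16.9697

Solve: √x = 2·P_y/P_x, so x*(P_x,P_y) = (2·P_y/P_x)², and y* = (M − P_x·x*)/P_y.
Plugging in: x* = (2·11/36.3)² = 0.3673, y* = 16.9697.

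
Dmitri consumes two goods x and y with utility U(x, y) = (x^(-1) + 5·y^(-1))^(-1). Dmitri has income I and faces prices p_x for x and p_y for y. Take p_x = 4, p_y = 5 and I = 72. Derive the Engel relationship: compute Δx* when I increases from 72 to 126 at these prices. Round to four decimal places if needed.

Δx* = 3.8571

MRS = MU_x/MU_y = (1/5)·(y/x)^(2). Set equal to p_x/p_y.
Solve for the ratio: y/x = [5·p_x/p_y]^(0.5).
With the ratio pinned down, the budget gives x* = I/(p_x + p_y·(y/x)) and y* = (y/x)·x*.
Numerically y/x = 2, so x* = 72/(4 + 5·2) = 5.1429.
At I' = 126: x* = 9. Change: 9 − 5.1429 = 3.8571.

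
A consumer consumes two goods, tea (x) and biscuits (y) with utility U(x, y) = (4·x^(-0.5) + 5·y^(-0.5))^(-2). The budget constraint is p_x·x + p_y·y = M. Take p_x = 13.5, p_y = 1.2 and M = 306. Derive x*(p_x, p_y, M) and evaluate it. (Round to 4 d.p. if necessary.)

x* = 14.9332

From the CES first-order condition, (4/5)·(y/x)^(1.5) = p_x/p_y.
Solve for the ratio: y/x = [(5/4)·p_x/p_y]^(2/3).
Substitute y = (y/x)·x into the budget: x* = M/(p_x + p_y·(y/x)).
Numerically y/x = 5.826061, so x* = 306/(13.5 + 1.2·5.826061) = 14.9332.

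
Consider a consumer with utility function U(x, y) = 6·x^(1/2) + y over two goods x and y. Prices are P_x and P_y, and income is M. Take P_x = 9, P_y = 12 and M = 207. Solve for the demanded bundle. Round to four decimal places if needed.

Utility is quasi-linear in y; the FOC for x is 3/√x = P_x/P_y.
Solve: √x = 3·P_y/P_x, so x*(P_x,P_y) = (3·P_y/P_x)², and y* = (M − P_x·x*)/P_y.
Plugging in: x* = (3·12/9)² = 16, y* = 5.25.

x* = 16, y* = 5.25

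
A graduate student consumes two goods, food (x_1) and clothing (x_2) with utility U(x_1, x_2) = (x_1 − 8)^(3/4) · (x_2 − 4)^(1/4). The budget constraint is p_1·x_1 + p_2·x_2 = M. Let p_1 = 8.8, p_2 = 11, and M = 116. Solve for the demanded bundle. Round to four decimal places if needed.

Let x_1' = x_1−8, x_2' = x_2−4. MRS = 3·x_2'/x_1' = p_1/p_2.
After buying the subsistence bundle (8, 4), a share 0.75 of the remaining income goes to x_1: x_1* = 8 + 0.75·(M − 8p_1 − 4p_2)/p_1.
Discretionary income = 116 − 8·8.8 − 4·11 = 1.6; x_1* = 8 + 0.75·1.6/8.8 = 8.1364; x_2* = 4 + 0.25·1.6/11 = 4.0364.

x_1* = 8.1364, x_2* = 4.0364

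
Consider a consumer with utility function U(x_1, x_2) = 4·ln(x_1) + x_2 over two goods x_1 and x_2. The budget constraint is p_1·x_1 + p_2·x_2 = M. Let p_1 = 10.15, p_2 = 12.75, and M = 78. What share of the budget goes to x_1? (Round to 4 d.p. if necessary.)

share on x_1 = 0.6538

Set MRS = p_1/p_2: (4/x_1)/1 = p_1/p_2.
So x_1*(p_1,p_2) = 4·p_2/p_1, independent of income; and x_2* = (M − 4·p_2)/p_2.
At the given prices: x_1* = 4·12.75/10.15 = 5.0246, and x_2* = 2.1176.
Expenditure on x_1: 10.15·5.0246 = 51; share = 0.6538.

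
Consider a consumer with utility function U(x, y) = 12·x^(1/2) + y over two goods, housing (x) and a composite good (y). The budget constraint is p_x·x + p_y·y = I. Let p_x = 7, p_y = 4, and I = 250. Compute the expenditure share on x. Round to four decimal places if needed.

Set MRS = p_x/p_y: 6·x^(−1/2) = p_x/p_y.
Thus x* = (6·p_y/p_x)² — independent of I — with the rest of income spent on y.
Plugging in: x* = (6·4/7)² = 11.7551, y* = 41.9286.
Expenditure on x: 7·11.7551 = 82.2857; share = 0.3291.

share on x = 0.3291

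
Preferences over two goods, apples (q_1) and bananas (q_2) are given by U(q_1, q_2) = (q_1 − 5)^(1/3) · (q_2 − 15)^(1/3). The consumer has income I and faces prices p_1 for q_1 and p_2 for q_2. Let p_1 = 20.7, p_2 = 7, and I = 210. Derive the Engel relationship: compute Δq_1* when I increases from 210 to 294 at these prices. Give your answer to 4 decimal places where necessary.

Δq_1* = 2.029

MRS = (q_2−15)/(q_1−5). Tangency with p_1/p_2 gives q_2−15 = (p_1/p_2)·(q_1−5).
After buying the subsistence bundle (5, 15), a share 0.5 of the remaining income goes to q_1: q_1* = 5 + 0.5·(I − 5p_1 − 15p_2)/p_1.
Discretionary income = 210 − 5·20.7 − 15·7 = 1.5; q_1* = 5 + 0.5·1.5/20.7 = 5.0362.
At I' = 294: q_1* = 7.0652. Change: 7.0652 − 5.0362 = 2.029.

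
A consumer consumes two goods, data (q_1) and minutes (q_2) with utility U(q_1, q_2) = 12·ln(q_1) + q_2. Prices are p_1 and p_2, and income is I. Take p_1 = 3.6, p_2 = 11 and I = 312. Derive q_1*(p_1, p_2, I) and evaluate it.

Set MRS = p_1/p_2: (12/q_1)/1 = p_1/p_2.
So q_1*(p_1,p_2) = 12·p_2/p_1, independent of income; and q_2* = (I − 12·p_2)/p_2.
At the given prices: q_1* = 12·11/3.6 = 36.6667.

q_1* = 36.6667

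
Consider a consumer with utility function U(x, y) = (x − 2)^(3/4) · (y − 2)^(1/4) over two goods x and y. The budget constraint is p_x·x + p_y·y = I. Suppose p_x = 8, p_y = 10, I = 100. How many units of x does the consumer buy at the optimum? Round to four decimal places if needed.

Let x' = x−2, y' = y−2. MRS = 3·y'/x' = p_x/p_y.
After buying the subsistence bundle (2, 2), a share 0.75 of the remaining income goes to x: x* = 2 + 0.75·(I − 2p_x − 2p_y)/p_x.
Discretionary income = 100 − 2·8 − 2·10 = 64; x* = 2 + 0.75·64/8 = 8.

x* = 8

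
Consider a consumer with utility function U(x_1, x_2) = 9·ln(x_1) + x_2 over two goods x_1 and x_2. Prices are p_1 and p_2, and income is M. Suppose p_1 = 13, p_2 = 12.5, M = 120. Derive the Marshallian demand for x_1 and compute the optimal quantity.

MU_x_1 = 9/x_1, MU_x_2 = 1. Tangency: 9/x_1 = p_1/p_2.
So x_1*(p_1,p_2) = 9·p_2/p_1, independent of income; and x_2* = (M − 9·p_2)/p_2.
At the given prices: x_1* = 9·12.5/13 = 8.6538.

x_1* = 8.6538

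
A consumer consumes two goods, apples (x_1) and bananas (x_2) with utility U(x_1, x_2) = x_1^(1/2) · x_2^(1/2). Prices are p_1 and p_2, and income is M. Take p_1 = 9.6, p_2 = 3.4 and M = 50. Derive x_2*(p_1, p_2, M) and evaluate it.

MU_x_1/MU_x_2 = (0.5·x_2)/(0.5·x_1); tangency sets this equal to p_1/p_2.
Rearranging, p_2·x_2 = p_1·x_1. Substituting into the budget gives p_1·x_1·(1 + 1) = M.
Demand: x_1*(p_1,p_2,M) = 0.5·M/p_1 and x_2* = 0.5·M/p_2.
At p_1=9.6, p_2=3.4, M=50: x_2* = 0.5·50/3.4 = 7.3529.

x_2* = 7.3529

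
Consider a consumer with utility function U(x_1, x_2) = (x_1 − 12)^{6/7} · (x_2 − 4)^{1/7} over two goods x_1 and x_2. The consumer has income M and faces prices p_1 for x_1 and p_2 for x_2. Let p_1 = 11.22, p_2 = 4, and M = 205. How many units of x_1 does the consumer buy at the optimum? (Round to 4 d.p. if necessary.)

x_1* = 16.1528

MRS = 6·(x_2−4)/(x_1−12). Tangency with p_1/p_2 gives x_2−4 = (1/6)·(p_1/p_2)·(x_1−12).
After buying the subsistence bundle (12, 4), a share 6/7 of the remaining income goes to x_1: x_1* = 12 + 6/7·(M − 12p_1 − 4p_2)/p_1.
Discretionary income = 205 − 12·11.22 − 4·4 = 54.36; x_1* = 12 + 6/7·54.36/11.22 = 16.1528.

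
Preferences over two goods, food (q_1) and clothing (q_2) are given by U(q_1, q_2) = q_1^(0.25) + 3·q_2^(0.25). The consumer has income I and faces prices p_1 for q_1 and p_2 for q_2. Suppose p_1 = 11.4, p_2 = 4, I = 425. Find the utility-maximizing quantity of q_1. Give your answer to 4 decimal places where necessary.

q_1* = 5.2254

MRS = MU_q_1/MU_q_2 = (1/3)·(q_2/q_1)^(0.75). Set equal to p_1/p_2.
Hence q_2/q_1 = (3·p_1/p_2)^(1/(0.75)), i.e. raised to the 4/3 power.
Substitute q_2 = (q_2/q_1)·q_1 into the budget: q_1* = I/(p_1 + p_2·(q_2/q_1)).
Numerically q_2/q_1 = 17.483223, so q_1* = 425/(11.4 + 4·17.483223) = 5.2254.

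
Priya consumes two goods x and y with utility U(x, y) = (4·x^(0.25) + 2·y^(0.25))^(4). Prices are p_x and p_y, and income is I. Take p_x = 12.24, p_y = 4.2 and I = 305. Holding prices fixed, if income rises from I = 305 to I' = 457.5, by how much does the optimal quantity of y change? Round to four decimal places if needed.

MU_x ∝ 4·x^(-0.75), MU_y ∝ 2·y^(-0.75), so MRS = 2·(y/x)^(0.75) = p_x/p_y.
Solve for the ratio: y/x = [(1/2)·p_x/p_y]^(4/3).
Substitute y = (y/x)·x into the budget: x* = I/(p_x + p_y·(y/x)).
Numerically y/x = 1.651973, so x* = 305/(12.24 + 4.2·1.651973) = 15.9034 and y* = 1.651973·15.9034 = 26.272.
At I' = 457.5: y* = 39.408. Change: 39.408 − 26.272 = 13.136.

Δy* = 13.136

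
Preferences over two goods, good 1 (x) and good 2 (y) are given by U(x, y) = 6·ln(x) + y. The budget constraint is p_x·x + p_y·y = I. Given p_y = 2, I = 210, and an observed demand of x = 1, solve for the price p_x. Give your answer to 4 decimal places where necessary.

p_x = 12

Set MRS = p_x/p_y: (6/x)/1 = p_x/p_y.
So x*(p_x,p_y) = 6·p_y/p_x, independent of income; and y* = (I − 6·p_y)/p_y.
Set x* = 1 in the demand function and solve for p_x: p_x = 12.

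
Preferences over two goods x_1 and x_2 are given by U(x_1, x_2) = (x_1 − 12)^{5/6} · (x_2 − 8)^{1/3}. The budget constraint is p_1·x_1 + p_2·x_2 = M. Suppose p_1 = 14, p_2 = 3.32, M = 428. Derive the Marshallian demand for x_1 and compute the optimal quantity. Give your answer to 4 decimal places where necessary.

Let x_1' = x_1−12, x_2' = x_2−8. MRS = (5/2)·x_2'/x_1' = p_1/p_2.
After buying the subsistence bundle (12, 8), a share 5/7 of the remaining income goes to x_1: x_1* = 12 + 5/7·(M − 12p_1 − 8p_2)/p_1.
Discretionary income = 428 − 12·14 − 8·3.32 = 233.44; x_1* = 12 + 5/7·233.44/14 = 23.9102.

x_1* = 23.9102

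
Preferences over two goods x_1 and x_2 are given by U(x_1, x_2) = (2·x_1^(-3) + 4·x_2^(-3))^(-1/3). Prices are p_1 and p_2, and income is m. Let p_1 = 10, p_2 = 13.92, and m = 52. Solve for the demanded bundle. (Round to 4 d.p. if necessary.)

Numerically x_2/x_1 = 1.094833, so x_1* = 52/(10 + 13.92·1.094833) = 2.0602 and x_2* = 1.094833·2.0602 = 2.2556.

x_1* = 2.0602, x_2* = 2.2556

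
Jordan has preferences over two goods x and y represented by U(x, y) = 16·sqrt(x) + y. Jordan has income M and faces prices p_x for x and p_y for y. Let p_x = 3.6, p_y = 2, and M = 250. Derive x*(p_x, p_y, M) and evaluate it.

MU_x = 8/√x, MU_y = 1. Tangency: 8/√x = p_x/p_y.
Solve: √x = 8·p_y/p_x, so x*(p_x,p_y) = (8·p_y/p_x)², and y* = (M − p_x·x*)/p_y.
Plugging in: x* = (8·2/3.6)² = 19.7531.

x* = 19.7531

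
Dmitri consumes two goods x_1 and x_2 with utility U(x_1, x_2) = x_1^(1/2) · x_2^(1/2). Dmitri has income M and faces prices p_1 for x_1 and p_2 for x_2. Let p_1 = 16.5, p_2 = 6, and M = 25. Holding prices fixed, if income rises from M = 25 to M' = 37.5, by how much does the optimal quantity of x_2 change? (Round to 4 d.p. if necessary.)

Δx_2* = 1.0417

MU_x_1/MU_x_2 = (0.5·x_2)/(0.5·x_1); tangency sets this equal to p_1/p_2.
Rearranging, p_2·x_2 = p_1·x_1. Substituting into the budget gives p_1·x_1·(1 + 1) = M.
Demand: x_1*(p_1,p_2,M) = 0.5·M/p_1 and x_2* = 0.5·M/p_2.
At p_1=16.5, p_2=6, M=25: x_2* = 0.5·25/6 = 2.0833.
At M' = 37.5: x_2* = 3.125. Change: 3.125 − 2.0833 = 1.0417.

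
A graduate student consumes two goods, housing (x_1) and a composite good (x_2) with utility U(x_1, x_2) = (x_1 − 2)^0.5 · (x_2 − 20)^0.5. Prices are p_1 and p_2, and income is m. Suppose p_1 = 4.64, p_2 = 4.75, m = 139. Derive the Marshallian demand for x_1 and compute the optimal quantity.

x_1* = 5.7414

This is Cobb-Douglas in (x_1−2, x_2−20): tangency gives 0.5·p_2·(x_2−20) = 0.5·p_1·(x_1−2).
After buying the subsistence bundle (2, 20), a share 0.5 of the remaining income goes to x_1: x_1* = 2 + 0.5·(m − 2p_1 − 20p_2)/p_1.
Discretionary income = 139 − 2·4.64 − 20·4.75 = 34.72; x_1* = 2 + 0.5·34.72/4.64 = 5.7414.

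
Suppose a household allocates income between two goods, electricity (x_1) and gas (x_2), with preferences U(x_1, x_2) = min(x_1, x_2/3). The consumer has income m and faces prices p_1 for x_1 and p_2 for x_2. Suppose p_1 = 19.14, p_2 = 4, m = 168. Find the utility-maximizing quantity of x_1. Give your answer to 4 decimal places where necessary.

x_1* = 5.395

Leontief preferences: the optimum is at the kink where x_1/1 = x_2/3, i.e. x_2 = 3·x_1.
Budget: p_1·x_1 + p_2·3·x_1 = m, so (p_1 + 3·p_2)·x_1 = m.
Demand: x_1*(p_1,p_2,m) = m/(p_1 + 3·p_2), x_2* = 3·m/(p_1 + 3·p_2).
Here 19.14 + 3·4 = 31.14, giving x_1* = 5.395.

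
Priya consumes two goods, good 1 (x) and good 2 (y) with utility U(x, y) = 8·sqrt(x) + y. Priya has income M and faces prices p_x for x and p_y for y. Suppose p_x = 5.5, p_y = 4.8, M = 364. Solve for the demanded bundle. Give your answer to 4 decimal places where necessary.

Utility is quasi-linear in y; the FOC for x is 4/√x = p_x/p_y.
Thus x* = (4·p_y/p_x)² — independent of M — with the rest of income spent on y.
Plugging in: x* = (4·4.8/5.5)² = 12.1864, y* = 61.8697.

x* = 12.1864, y* = 61.8697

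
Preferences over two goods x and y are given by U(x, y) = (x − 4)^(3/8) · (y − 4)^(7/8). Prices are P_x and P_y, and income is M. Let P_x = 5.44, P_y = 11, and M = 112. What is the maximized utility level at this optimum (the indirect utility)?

Substituting into the budget: x* = 4 + 0.3·(M − 4·P_x − 4·P_y)/P_x, and y* = 4 + 0.7·(…)/P_y.
Discretionary income = 112 − 4·5.44 − 4·11 = 46.24; x* = 4 + 0.3·46.24/5.44 = 6.55; y* = 4 + 0.7·46.24/11 = 6.9425.
Utility at the optimum: U(6.55, 6.9425) = 3.6525.

V = 3.6525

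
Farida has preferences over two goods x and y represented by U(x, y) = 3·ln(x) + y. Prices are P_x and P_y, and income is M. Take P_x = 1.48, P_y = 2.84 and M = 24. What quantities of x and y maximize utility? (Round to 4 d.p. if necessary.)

MU_x = 3/x, MU_y = 1. Tangency: 3/x = P_x/P_y.
So x*(P_x,P_y) = 3·P_y/P_x, independent of income; and y* = (M − 3·P_y)/P_y.
At the given prices: x* = 3·2.84/1.48 = 5.7568, and y* = 5.4507.

x* = 5.7568, y* = 5.4507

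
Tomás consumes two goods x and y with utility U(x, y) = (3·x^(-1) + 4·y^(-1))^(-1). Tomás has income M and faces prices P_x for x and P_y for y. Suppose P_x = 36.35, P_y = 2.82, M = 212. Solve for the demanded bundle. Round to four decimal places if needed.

x* = 4.4129, y* = 18.2946

MRS = MU_x/MU_y = (3/4)·(y/x)^(2). Set equal to P_x/P_y.
Hence y/x = ((4/3)·P_x/P_y)^(1/(2)), i.e. raised to the 0.5 power.
With the ratio pinned down, the budget gives x* = M/(P_x + P_y·(y/x)) and y* = (y/x)·x*.
Numerically y/x = 4.145692, so x* = 212/(36.35 + 2.82·4.145692) = 4.4129 and y* = 4.145692·4.4129 = 18.2946.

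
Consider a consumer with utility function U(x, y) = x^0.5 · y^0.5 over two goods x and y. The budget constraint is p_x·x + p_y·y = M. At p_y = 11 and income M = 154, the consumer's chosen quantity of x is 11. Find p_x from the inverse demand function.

p_x = 7

MU_x/MU_y = (0.5·y)/(0.5·x); tangency sets this equal to p_x/p_y.
So 0.5·p_y·y = 0.5·p_x·x; combined with the budget, a share 0.5 of income goes to x.
Demand: x*(p_x,p_y,M) = 0.5·M/p_x and y* = 0.5·M/p_y.
Set x* = 11 in the demand function and solve for p_x: p_x = 7.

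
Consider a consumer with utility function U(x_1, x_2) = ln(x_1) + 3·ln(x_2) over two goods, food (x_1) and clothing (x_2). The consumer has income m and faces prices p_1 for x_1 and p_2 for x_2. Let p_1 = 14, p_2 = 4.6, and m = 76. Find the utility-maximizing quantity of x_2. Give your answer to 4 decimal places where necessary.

The MRS is (1/3)·x_2/x_1. Set MRS = p_1/p_2.
So p_2·x_2 = 3·p_1·x_1; combined with the budget, a share 0.25 of income goes to x_1.
Demand: x_1*(p_1,p_2,m) = 0.25·m/p_1 and x_2* = 0.75·m/p_2.
At p_1=14, p_2=4.6, m=76: x_2* = 0.75·76/4.6 = 12.3913.

x_2* = 12.3913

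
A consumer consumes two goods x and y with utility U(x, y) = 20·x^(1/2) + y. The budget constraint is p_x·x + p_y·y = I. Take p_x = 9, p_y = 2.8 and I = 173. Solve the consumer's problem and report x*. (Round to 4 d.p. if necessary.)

MU_x = 10/√x, MU_y = 1. Tangency: 10/√x = p_x/p_y.
Thus x* = (10·p_y/p_x)² — independent of I — with the rest of income spent on y.
Plugging in: x* = (10·2.8/9)² = 9.679.

x* = 9.679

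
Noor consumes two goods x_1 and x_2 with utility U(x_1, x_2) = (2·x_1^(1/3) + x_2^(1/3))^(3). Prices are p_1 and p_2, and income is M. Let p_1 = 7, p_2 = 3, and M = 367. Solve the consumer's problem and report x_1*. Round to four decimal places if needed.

From the CES first-order condition, 2·(x_2/x_1)^(2/3) = p_1/p_2.
Hence x_2/x_1 = ((1/2)·p_1/p_2)^(1/(2/3)), i.e. raised to the 1.5 power.
With the ratio pinned down, the budget gives x_1* = M/(p_1 + p_2·(x_2/x_1)) and x_2* = (x_2/x_1)·x_1*.
Numerically x_2/x_1 = 1.260144, so x_1* = 367/(7 + 3·1.260144) = 34.0432.

x_1* = 34.0432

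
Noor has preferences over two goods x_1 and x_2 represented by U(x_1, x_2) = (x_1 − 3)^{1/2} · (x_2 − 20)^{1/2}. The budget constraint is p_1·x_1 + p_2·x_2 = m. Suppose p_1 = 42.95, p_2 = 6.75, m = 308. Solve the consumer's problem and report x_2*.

Let x_1' = x_1−3, x_2' = x_2−20. MRS = x_2'/x_1' = p_1/p_2.
After buying the subsistence bundle (3, 20), a share 0.5 of the remaining income goes to x_1: x_1* = 3 + 0.5·(m − 3p_1 − 20p_2)/p_1.
Discretionary income = 308 − 3·42.95 − 20·6.75 = 44.15; x_2* = 20 + 0.5·44.15/6.75 = 23.2704.

x_2* = 23.2704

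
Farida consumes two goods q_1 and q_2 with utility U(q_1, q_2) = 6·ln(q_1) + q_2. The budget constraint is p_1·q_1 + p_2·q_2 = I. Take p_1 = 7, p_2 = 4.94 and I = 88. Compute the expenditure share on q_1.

MU_q_1 = 6/q_1, MU_q_2 = 1. Tangency: 6/q_1 = p_1/p_2.
So q_1*(p_1,p_2) = 6·p_2/p_1, independent of income; and q_2* = (I − 6·p_2)/p_2.
At the given prices: q_1* = 6·4.94/7 = 4.2343, and q_2* = 11.8138.
Expenditure on q_1: 7·4.2343 = 29.64; share = 0.3368.

share on q_1 = 0.3368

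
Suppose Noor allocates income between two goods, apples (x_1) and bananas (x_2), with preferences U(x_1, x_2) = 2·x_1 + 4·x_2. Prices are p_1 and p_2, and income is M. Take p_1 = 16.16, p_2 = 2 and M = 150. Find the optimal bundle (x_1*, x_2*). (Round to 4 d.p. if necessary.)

Linear utility — the consumer picks whichever good has higher MU/price: 2/16.16 = 0.1238 vs 4/2 = 2.
x_2 gives more utility per dollar, so spend all income on x_2: x_2* = M/p_2, x_1* = 0.
Numerically: x_1* = 0, x_2* = 75.

x_1* = 0, x_2* = 75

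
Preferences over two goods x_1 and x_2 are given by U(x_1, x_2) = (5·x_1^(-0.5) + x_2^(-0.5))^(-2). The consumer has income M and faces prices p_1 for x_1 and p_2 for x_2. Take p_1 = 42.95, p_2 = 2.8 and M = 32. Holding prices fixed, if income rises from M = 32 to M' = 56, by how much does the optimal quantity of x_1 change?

Δx_1* = 0.4912

MU_x_1 ∝ 5·x_1^(-1.5), MU_x_2 ∝ x_2^(-1.5), so MRS = 5·(x_2/x_1)^(1.5) = p_1/p_2.
Hence x_2/x_1 = ((1/5)·p_1/p_2)^(1/(1.5)), i.e. raised to the 2/3 power.
Substitute x_2 = (x_2/x_1)·x_1 into the budget: x_1* = M/(p_1 + p_2·(x_2/x_1)).
Numerically x_2/x_1 = 2.111333, so x_1* = 32/(42.95 + 2.8·2.111333) = 0.6549.
At M' = 56: x_1* = 1.1461. Change: 1.1461 − 0.6549 = 0.4912.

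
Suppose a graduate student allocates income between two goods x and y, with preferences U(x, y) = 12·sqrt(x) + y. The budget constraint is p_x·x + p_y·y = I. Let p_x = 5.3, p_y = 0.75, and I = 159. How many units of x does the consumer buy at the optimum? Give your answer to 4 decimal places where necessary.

x* = 0.7209

Set MRS = p_x/p_y: 6·x^(−1/2) = p_x/p_y.
Solve: √x = 6·p_y/p_x, so x*(p_x,p_y) = (6·p_y/p_x)², and y* = (I − p_x·x*)/p_y.
Plugging in: x* = (6·0.75/5.3)² = 0.7209.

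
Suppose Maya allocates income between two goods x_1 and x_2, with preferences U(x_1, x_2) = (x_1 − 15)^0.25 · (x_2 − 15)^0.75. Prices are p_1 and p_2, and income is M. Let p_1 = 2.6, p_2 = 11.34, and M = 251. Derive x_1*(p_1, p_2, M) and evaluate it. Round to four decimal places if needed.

x_1* = 19.0288

MRS = (1/3)·(x_2−15)/(x_1−15). Tangency with p_1/p_2 gives x_2−15 = 3·(p_1/p_2)·(x_1−15).
After buying the subsistence bundle (15, 15), a share 0.25 of the remaining income goes to x_1: x_1* = 15 + 0.25·(M − 15p_1 − 15p_2)/p_1.
Discretionary income = 251 − 15·2.6 − 15·11.34 = 41.9; x_1* = 15 + 0.25·41.9/2.6 = 19.0288.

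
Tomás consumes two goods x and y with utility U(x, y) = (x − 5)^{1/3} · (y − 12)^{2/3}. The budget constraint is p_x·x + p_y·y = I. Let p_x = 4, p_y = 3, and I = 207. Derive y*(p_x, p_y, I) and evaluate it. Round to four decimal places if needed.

Let x' = x−5, y' = y−12. MRS = (1/2)·y'/x' = p_x/p_y.
Substituting into the budget: x* = 5 + 1/3·(I − 5·p_x − 12·p_y)/p_x, and y* = 12 + 2/3·(…)/p_y.
Discretionary income = 207 − 5·4 − 12·3 = 151; y* = 12 + 2/3·151/3 = 45.5556.

y* = 45.5556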